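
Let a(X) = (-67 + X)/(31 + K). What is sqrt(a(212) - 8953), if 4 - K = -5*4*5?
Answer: I*sqrt(725106)/9 ≈ 94.615*I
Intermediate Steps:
K = 104 (K = 4 - (-5*4)*5 = 4 - (-20)*5 = 4 - 1*(-100) = 4 + 100 = 104)
a(X) = -67/135 + X/135 (a(X) = (-67 + X)/(31 + 104) = (-67 + X)/135 = (-67 + X)*(1/135) = -67/135 + X/135)
sqrt(a(212) - 8953) = sqrt((-67/135 + (1/135)*212) - 8953) = sqrt((-67/135 + 212/135) - 8953) = sqrt(29/27 - 8953) = sqrt(-241702/27) = I*sqrt(725106)/9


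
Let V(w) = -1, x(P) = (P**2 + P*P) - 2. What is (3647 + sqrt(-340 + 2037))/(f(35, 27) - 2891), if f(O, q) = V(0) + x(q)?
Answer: -3647/1436 - sqrt(1697)/1436 ≈ -2.5684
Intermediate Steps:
x(P) = -2 + 2*P**2 (x(P) = (P**2 + P**2) - 2 = 2*P**2 - 2 = -2 + 2*P**2)
f(O, q) = -3 + 2*q**2 (f(O, q) = -1 + (-2 + 2*q**2) = -3 + 2*q**2)
(3647 + sqrt(-340 + 2037))/(f(35, 27) - 2891) = (3647 + sqrt(-340 + 2037))/((-3 + 2*27**2) - 2891) = (3647 + sqrt(1697))/((-3 + 2*729) - 2891) = (3647 + sqrt(1697))/((-3 + 1458) - 2891) = (3647 + sqrt(1697))/(1455 - 2891) = (3647 + sqrt(1697))/(-1436) = (3647 + sqrt(1697))*(-1/1436) = -3647/1436 - sqrt(1697)/1436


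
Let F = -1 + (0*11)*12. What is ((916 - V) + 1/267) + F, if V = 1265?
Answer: -93449/267 ≈ -350.00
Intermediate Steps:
F = -1 (F = -1 + 0*12 = -1 + 0 = -1)
((916 - V) + 1/267) + F = ((916 - 1*1265) + 1/267) - 1 = ((916 - 1265) + 1/267) - 1 = (-349 + 1/267) - 1 = -93182/267 - 1 = -93449/267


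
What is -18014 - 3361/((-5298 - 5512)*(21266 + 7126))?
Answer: -5528812201919/306917520 ≈ -18014.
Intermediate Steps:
-18014 - 3361/((-5298 - 5512)*(21266 + 7126)) = -18014 - 3361/((-10810*28392)) = -18014 - 3361/(-306917520) = -18014 - 3361*(-1)/306917520 = -18014 - 1*(-3361/306917520) = -18014 + 3361/306917520 = -5528812201919/306917520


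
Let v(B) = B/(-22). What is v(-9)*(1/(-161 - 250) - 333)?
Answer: -205296/1507 ≈ -136.23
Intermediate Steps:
v(B) = -B/22 (v(B) = B*(-1/22) = -B/22)
v(-9)*(1/(-161 - 250) - 333) = (-1/22*(-9))*(1/(-161 - 250) - 333) = 9*(1/(-411) - 333)/22 = 9*(-1/411 - 333)/22 = (9/22)*(-136864/411) = -205296/1507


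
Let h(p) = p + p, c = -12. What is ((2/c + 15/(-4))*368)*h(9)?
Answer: -25944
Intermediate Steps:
h(p) = 2*p
((2/c + 15/(-4))*368)*h(9) = ((2/(-12) + 15/(-4))*368)*(2*9) = ((2*(-1/12) + 15*(-¼))*368)*18 = ((-⅙ - 15/4)*368)*18 = -47/12*368*18 = -4324/3*18 = -25944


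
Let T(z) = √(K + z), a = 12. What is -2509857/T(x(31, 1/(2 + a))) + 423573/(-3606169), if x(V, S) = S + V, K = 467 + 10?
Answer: -423573/3606169 - 836619*√99582/2371 ≈ -1.1135e+5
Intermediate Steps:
K = 477
T(z) = √(477 + z)
-2509857/T(x(31, 1/(2 + a))) + 423573/(-3606169) = -2509857/√(477 + (1/(2 + 12) + 31)) + 423573/(-3606169) = -2509857/√(477 + (1/14 + 31)) + 423573*(-1/3606169) = -2509857/√(477 + (1/14 + 31)) - 423573/3606169 = -2509857/√(477 + 435/14) - 423573/3606169 = -2509857*√99582/7113 - 423573/3606169 = -836619*√99582/2371 - 423573/3606169 = -423573/3606169 - 836619*√99582/2371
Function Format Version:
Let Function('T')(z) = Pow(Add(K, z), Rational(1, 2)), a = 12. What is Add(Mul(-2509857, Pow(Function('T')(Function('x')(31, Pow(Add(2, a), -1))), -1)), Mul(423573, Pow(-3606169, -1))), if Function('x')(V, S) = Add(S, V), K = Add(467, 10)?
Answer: Add(Rational(-423573, 3606169), Mul(Rational(-836619, 2371), Pow(99582, Rational(1, 2)))) ≈ -1.1135e+5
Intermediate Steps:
K = 477
Function('T')(z) = Pow(Add(477, z), Rational(1, 2))
Add(Mul(-2509857, Pow(Function('T')(Function('x')(31, Pow(Add(2, a), -1))), -1)), Mul(423573, Pow(-3606169, -1))) = Add(Mul(-2509857, Pow(Pow(Add(477, Add(Pow(Add(2, 12), -1), 31)), Rational(1, 2)), -1)), Mul(423573, Pow(-3606169, -1))) = Add(Mul(-2509857, Pow(Pow(Add(477, Add(Pow(14, -1), 31)), Rational(1, 2)), -1)), Mul(423573, Rational(-1, 3606169))) = Add(Mul(-2509857, Pow(Pow(Add(477, Add(Rational(1, 14), 31)), Rational(1, 2)), -1)), Rational(-423573, 3606169)) = Add(Mul(-2509857, Pow(Pow(Add(477, Rational(435, 14)), Rational(1, 2)), -1)), Rational(-423573, 3606169)) = Add(Mul(-2509857, Pow(Pow(Rational(7113, 14), Rational(1, 2)), -1)), Rational(-423573, 3606169)) = Add(Mul(-2509857, Pow(Mul(Rational(1, 14), Pow(99582, Rational(1, 2))), -1)), Rational(-423573, 3606169)) = Add(Mul(-2509857, Mul(Rational(1, 7113), Pow(99582, Rational(1, 2)))), Rational(-423573, 3606169)) = Add(Mul(Rational(-836619, 2371), Pow(99582, Rational(1, 2))), Rational(-423573, 3606169)) = Add(Rational(-423573, 3606169), Mul(Rational(-836619, 2371), Pow(99582, Rational(1, 2))))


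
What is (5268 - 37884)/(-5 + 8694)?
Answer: -32616/8689 ≈ -3.7537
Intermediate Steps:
(5268 - 37884)/(-5 + 8694) = -32616/8689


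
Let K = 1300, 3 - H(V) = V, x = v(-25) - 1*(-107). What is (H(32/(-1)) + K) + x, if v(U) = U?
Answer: 1417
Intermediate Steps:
x = 82 (x = -25 - 1*(-107) = -25 + 107 = 82)
H(V) = 3 - V
(H(32/(-1)) + K) + x = ((3 - 32/(-1)) + 1300) + 82 = ((3 - 32*(-1)) + 1300) + 82 = ((3 - 1*(-32)) + 1300) + 82 = ((3 + 32) + 1300) + 82 = (35 + 1300) + 82 = 1335 + 82 = 1417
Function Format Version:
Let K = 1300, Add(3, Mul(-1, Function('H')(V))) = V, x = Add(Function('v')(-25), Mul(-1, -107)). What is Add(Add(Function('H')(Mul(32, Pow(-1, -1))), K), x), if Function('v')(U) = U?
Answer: 1417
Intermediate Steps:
x = 82 (x = Add(-25, Mul(-1, -107)) = Add(-25, 107) = 82)
Function('H')(V) = Add(3, Mul(-1, V))
Add(Add(Function('H')(Mul(32, Pow(-1, -1))), K), x) = Add(Add(Add(3, Mul(-1, Mul(32, Pow(-1, -1)))), 1300), 82) = Add(Add(Add(3, Mul(-1, Mul(32, -1))), 1300), 82) = Add(Add(Add(3, Mul(-1, -32)), 1300), 82) = Add(Add(Add(3, 32), 1300), 82) = Add(Add(35, 1300), 82) = Add(1335, 82) = 1417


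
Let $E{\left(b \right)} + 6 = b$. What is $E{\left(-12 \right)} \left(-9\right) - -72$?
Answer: $234$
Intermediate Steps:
$E{\left(b \right)} = -6 + b$
$E{\left(-12 \right)} \left(-9\right) - -72 = \left(-6 - 12\right) \left(-9\right) - -72 = \left(-18\right) \left(-9\right) + 72 = 162 + 72 = 234$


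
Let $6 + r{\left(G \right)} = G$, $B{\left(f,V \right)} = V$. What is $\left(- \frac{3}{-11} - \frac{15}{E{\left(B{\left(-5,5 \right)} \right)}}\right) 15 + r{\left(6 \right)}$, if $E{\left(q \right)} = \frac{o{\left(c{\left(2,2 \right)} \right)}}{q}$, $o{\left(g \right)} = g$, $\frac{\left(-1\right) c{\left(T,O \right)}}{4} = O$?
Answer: $\frac{12735}{88} \approx 144.72$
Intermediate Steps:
$c{\left(T,O \right)} = - 4 O$
$r{\left(G \right)} = -6 + G$
$E{\left(q \right)} = - \frac{8}{q}$ ($E{\left(q \right)} = \frac{\left(-4\right) 2}{q} = - \frac{8}{q}$)
$\left(- \frac{3}{-11} - \frac{15}{E{\left(B{\left(-5,5 \right)} \right)}}\right) 15 + r{\left(6 \right)} = \left(- \frac{3}{-11} - \frac{15}{\left(-8\right) \frac{1}{5}}\right) 15 + \left(-6 + 6\right) = \left(\left(-3\right) \left(- \frac{1}{11}\right) - \frac{15}{\left(-8\right) \frac{1}{5}}\right) 15 + 0 = \left(\frac{3}{11} - \frac{15}{- \frac{8}{5}}\right) 15 + 0 = \left(\frac{3}{11} - - \frac{75}{8}\right) 15 + 0 = \left(\frac{3}{11} + \frac{75}{8}\right) 15 + 0 = \frac{849}{88} \cdot 15 + 0 = \frac{12735}{88} + 0 = \frac{12735}{88}$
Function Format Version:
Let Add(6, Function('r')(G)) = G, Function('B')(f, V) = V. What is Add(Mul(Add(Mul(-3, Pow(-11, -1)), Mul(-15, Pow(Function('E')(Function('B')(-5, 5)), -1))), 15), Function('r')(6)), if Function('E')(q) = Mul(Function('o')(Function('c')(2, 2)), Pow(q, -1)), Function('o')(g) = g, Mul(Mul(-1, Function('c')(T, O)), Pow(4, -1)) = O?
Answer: Rational(12735, 88) ≈ 144.72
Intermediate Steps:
Function('c')(T, O) = Mul(-4, O)
Function('r')(G) = Add(-6, G)
Function('E')(q) = Mul(-8, Pow(q, -1)) (Function('E')(q) = Mul(Mul(-4, 2), Pow(q, -1)) = Mul(-8, Pow(q, -1)))
Add(Mul(Add(Mul(-3, Pow(-11, -1)), Mul(-15, Pow(Function('E')(Function('B')(-5, 5)), -1))), 15), Function('r')(6)) = Add(Mul(Add(Mul(-3, Pow(-11, -1)), Mul(-15, Pow(Mul(-8, Pow(5, -1)), -1))), 15), Add(-6, 6)) = Add(Mul(Add(Mul(-3, Rational(-1, 11)), Mul(-15, Pow(Mul(-8, Rational(1, 5)), -1))), 15), 0) = Add(Mul(Add(Rational(3, 11), Mul(-15, Pow(Rational(-8, 5), -1))), 15), 0) = Add(Mul(Add(Rational(3, 11), Mul(-15, Rational(-5, 8))), 15), 0) = Add(Mul(Add(Rational(3, 11), Rational(75, 8)), 15), 0) = Add(Mul(Rational(849, 88), 15), 0) = Add(Rational(12735, 88), 0) = Rational(12735, 88)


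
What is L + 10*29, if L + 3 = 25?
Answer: 312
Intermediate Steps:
L = 22 (L = -3 + 25 = 22)
L + 10*29 = 22 + 10*29 = 22 + 290 = 312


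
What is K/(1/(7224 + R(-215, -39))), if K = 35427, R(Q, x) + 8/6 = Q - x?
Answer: 249642260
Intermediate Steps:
R(Q, x) = -4/3 + Q - x (R(Q, x) = -4/3 + (Q - x) = -4/3 + Q - x)
K/(1/(7224 + R(-215, -39))) = 35427/(1/(7224 + (-4/3 - 215 - 1*(-39)))) = 35427/(1/(7224 + (-4/3 - 215 + 39))) = 35427/(1/(7224 - 532/3)) = 35427/(1/(21140/3)) = 35427/(3/21140) = 35427*(21140/3) = 249642260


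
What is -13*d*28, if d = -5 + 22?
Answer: -6188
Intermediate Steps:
d = 17
-13*d*28 = -13*17*28 = -221*28 = -6188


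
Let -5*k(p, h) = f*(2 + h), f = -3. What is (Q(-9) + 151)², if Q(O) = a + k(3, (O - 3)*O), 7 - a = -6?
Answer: 52900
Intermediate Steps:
k(p, h) = 6/5 + 3*h/5 (k(p, h) = -(-3)*(2 + h)/5 = -(-6 - 3*h)/5 = 6/5 + 3*h/5)
a = 13 (a = 7 - 1*(-6) = 7 + 6 = 13)
Q(O) = 71/5 + 3*O*(-3 + O)/5 (Q(O) = 13 + (6/5 + 3*((O - 3)*O)/5) = 13 + (6/5 + 3*((-3 + O)*O)/5) = 13 + (6/5 + 3*(O*(-3 + O))/5) = 13 + (6/5 + 3*O*(-3 + O)/5) = 71/5 + 3*O*(-3 + O)/5)
(Q(-9) + 151)² = ((71/5 + (⅗)*(-9)*(-3 - 9)) + 151)² = ((71/5 + (⅗)*(-9)*(-12)) + 151)² = ((71/5 + 324/5) + 151)² = (79 + 151)² = 230² = 52900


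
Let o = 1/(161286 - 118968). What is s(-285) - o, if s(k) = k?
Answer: -12060631/42318 ≈ -285.00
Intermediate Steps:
o = 1/42318 ≈ 2.3631e-5
s(-285) - o = -285 - 1*1/42318 = -285 - 1/42318 = -12060631/42318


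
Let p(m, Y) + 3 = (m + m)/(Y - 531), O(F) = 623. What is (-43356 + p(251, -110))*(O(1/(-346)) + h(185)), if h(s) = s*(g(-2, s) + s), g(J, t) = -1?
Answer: -963410284723/641 ≈ -1.5030e+9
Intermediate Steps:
p(m, Y) = -3 + 2*m/(-531 + Y) (p(m, Y) = -3 + (m + m)/(Y - 531) = -3 + (2*m)/(-531 + Y) = -3 + 2*m/(-531 + Y))
h(s) = s*(-1 + s)
(-43356 + p(251, -110))*(O(1/(-346)) + h(185)) = (-43356 + (1593 - 3*(-110) + 2*251)/(-531 - 110))*(623 + 185*(-1 + 185)) = (-43356 + (1593 + 330 + 502)/(-641))*(623 + 185*184) = (-43356 - 1/641*2425)*(623 + 34040) = (-43356 - 2425/641)*34663 = -27793621/641*34663 = -963410284723/641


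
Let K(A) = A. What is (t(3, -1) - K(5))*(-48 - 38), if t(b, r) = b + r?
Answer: 258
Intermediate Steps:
(t(3, -1) - K(5))*(-48 - 38) = ((3 - 1) - 1*5)*(-48 - 38) = (2 - 5)*(-86) = -3*(-86) = 258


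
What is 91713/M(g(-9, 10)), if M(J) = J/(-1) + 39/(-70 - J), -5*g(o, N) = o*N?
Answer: -2690248/541 ≈ -4972.7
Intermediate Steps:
g(o, N) = -N*o/5 (g(o, N) = -o*N/5 = -N*o/5)
M(J) = -J + 39/(-70 - J) (M(J) = J*(-1) + 39/(-70 - J) = -J + 39/(-70 - J))
91713/M(g(-9, 10)) = 91713/(((-39 - (-⅕*10*(-9))² - (-14)*10*(-9))/(70 - ⅕*10*(-9)))) = 91713/(((-39 - 1*18² - 70*18)/(70 + 18))) = 91713/(((-39 - 1*324 - 1260)/88)) = 91713/(((-39 - 324 - 1260)/88)) = 91713/(((1/88)*(-1623))) = 91713/(-1623/88) = 91713*(-88/1623) = -2690248/541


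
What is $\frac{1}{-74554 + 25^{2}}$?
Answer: $- \frac{1}{73929} \approx -1.3526 \cdot 10^{-5}$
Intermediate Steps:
$\frac{1}{-74554 + 25^{2}} = \frac{1}{-74554 + 625} = \frac{1}{-73929} = - \frac{1}{73929}$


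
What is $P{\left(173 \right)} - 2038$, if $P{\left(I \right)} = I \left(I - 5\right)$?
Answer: $27026$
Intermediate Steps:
$P{\left(I \right)} = I \left(-5 + I\right)$
$P{\left(173 \right)} - 2038 = 173 \left(-5 + 173\right) - 2038 = 173 \cdot 168 - 2038 = 29064 - 2038 = 27026$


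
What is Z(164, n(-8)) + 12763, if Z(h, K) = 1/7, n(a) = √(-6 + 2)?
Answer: 89342/7 ≈ 12763.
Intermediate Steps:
n(a) = 2*I (n(a) = √(-4) = 2*I)
Z(h, K) = ⅐
Z(164, n(-8)) + 12763 = ⅐ + 12763 = 89342/7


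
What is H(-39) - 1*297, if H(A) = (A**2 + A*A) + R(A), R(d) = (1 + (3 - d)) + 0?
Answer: 2788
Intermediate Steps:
R(d) = 4 - d (R(d) = (4 - d) + 0 = 4 - d)
H(A) = 4 - A + 2*A**2 (H(A) = (A**2 + A*A) + (4 - A) = (A**2 + A**2) + (4 - A) = 2*A**2 + (4 - A) = 4 - A + 2*A**2)
H(-39) - 1*297 = (4 - 1*(-39) + 2*(-39)**2) - 1*297 = (4 + 39 + 2*1521) - 297 = (4 + 39 + 3042) - 297 = 3085 - 297 = 2788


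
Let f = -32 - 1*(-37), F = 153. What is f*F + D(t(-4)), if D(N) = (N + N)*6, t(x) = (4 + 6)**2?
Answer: 1965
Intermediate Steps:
t(x) = 100 (t(x) = 10**2 = 100)
D(N) = 12*N (D(N) = (2*N)*6 = 12*N)
f = 5 (f = -32 + 37 = 5)
f*F + D(t(-4)) = 5*153 + 12*100 = 765 + 1200 = 1965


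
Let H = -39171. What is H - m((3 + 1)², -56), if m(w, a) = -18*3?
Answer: -39117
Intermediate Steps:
m(w, a) = -54
H - m((3 + 1)², -56) = -39171 - 1*(-54) = -39171 + 54 = -39117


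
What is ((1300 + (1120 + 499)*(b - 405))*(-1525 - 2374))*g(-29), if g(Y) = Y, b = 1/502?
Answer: -37144351654641/502 ≈ -7.3993e+10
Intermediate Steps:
b = 1/502 ≈ 0.0019920
((1300 + (1120 + 499)*(b - 405))*(-1525 - 2374))*g(-29) = ((1300 + (1120 + 499)*(1/502 - 405))*(-1525 - 2374))*(-29) = ((1300 + 1619*(-203309/502))*(-3899))*(-29) = ((1300 - 329157271/502)*(-3899))*(-29) = -328504671/502*(-3899)*(-29) = (1280839712229/502)*(-29) = -37144351654641/502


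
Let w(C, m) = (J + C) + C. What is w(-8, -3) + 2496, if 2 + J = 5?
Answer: 2483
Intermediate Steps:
J = 3 (J = -2 + 5 = 3)
w(C, m) = 3 + 2*C (w(C, m) = (3 + C) + C = 3 + 2*C)
w(-8, -3) + 2496 = (3 + 2*(-8)) + 2496 = (3 - 16) + 2496 = -13 + 2496 = 2483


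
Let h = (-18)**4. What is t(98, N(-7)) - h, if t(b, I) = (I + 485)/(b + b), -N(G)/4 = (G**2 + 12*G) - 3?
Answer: -419891/4 ≈ -1.0497e+5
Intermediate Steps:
N(G) = 12 - 48*G - 4*G**2 (N(G) = -4*((G**2 + 12*G) - 3) = -4*(-3 + G**2 + 12*G) = 12 - 48*G - 4*G**2)
t(b, I) = (485 + I)/(2*b) (t(b, I) = (485 + I)/((2*b)) = (485 + I)*(1/(2*b)) = (485 + I)/(2*b))
h = 104976
t(98, N(-7)) - h = (1/2)*(485 + (12 - 48*(-7) - 4*(-7)**2))/98 - 1*104976 = (1/2)*(1/98)*(485 + (12 + 336 - 4*49)) - 104976 = (1/2)*(1/98)*(485 + (12 + 336 - 196)) - 104976 = (1/2)*(1/98)*(485 + 152) - 104976 = (1/2)*(1/98)*637 - 104976 = 13/4 - 104976 = -419891/4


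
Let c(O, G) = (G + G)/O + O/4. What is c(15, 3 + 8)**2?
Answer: 97969/3600 ≈ 27.214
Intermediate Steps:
c(O, G) = O/4 + 2*G/O (c(O, G) = (2*G)/O + O*(1/4) = 2*G/O + O/4 = O/4 + 2*G/O)
c(15, 3 + 8)**2 = ((1/4)*15 + 2*(3 + 8)/15)**2 = (15/4 + 2*11*(1/15))**2 = (15/4 + 22/15)**2 = (313/60)**2 = 97969/3600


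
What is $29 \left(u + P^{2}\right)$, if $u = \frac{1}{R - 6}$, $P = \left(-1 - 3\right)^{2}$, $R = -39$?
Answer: $\frac{334051}{45} \approx 7423.4$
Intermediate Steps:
$P = 16$ ($P = \left(-4\right)^{2} = 16$)
$u = - \frac{1}{45}$ ($u = \frac{1}{-39 - 6} = \frac{1}{-45} = - \frac{1}{45} \approx -0.022222$)
$29 \left(u + P^{2}\right) = 29 \left(- \frac{1}{45} + 16^{2}\right) = 29 \left(- \frac{1}{45} + 256\right) = 29 \cdot \frac{11519}{45} = \frac{334051}{45}$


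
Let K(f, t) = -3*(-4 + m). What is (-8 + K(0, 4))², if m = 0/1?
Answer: 16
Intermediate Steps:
m = 0 (m = 0*1 = 0)
K(f, t) = 12 (K(f, t) = -3*(-4 + 0) = -3*(-4) = 12)
(-8 + K(0, 4))² = (-8 + 12)² = 4² = 16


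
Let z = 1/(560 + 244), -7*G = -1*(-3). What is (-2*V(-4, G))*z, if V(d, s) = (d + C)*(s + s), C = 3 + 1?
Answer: 0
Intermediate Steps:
G = -3/7 (G = -(-1)*(-3)/7 = -1/7*3 = -3/7 ≈ -0.42857)
C = 4
z = 1/804 ≈ 0.0012438
V(d, s) = 2*s*(4 + d) (V(d, s) = (d + 4)*(s + s) = (4 + d)*(2*s) = 2*s*(4 + d))
(-2*V(-4, G))*z = -4*(-3)*(4 - 4)/7*(1/804) = -4*(-3)*0/7*(1/804) = -2*0*(1/804) = 0*(1/804) = 0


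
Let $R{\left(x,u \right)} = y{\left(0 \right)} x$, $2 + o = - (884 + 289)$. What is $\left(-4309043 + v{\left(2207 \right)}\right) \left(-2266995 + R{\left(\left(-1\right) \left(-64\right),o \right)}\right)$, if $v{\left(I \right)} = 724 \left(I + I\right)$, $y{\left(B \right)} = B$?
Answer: $2523861402465$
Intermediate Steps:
$v{\left(I \right)} = 1448 I$ ($v{\left(I \right)} = 724 \cdot 2 I = 1448 I$)
$o = -1175$ ($o = -2 - \left(884 + 289\right) = -2 - 1173 = -1175$)
$R{\left(x,u \right)} = 0$ ($R{\left(x,u \right)} = 0 x = 0$)
$\left(-4309043 + v{\left(2207 \right)}\right) \left(-2266995 + R{\left(\left(-1\right) \left(-64\right),o \right)}\right) = \left(-4309043 + 1448 \cdot 2207\right) \left(-2266995 + 0\right) = \left(-4309043 + 3195736\right) \left(-2266995\right) = \left(-1113307\right) \left(-2266995\right) = 2523861402465$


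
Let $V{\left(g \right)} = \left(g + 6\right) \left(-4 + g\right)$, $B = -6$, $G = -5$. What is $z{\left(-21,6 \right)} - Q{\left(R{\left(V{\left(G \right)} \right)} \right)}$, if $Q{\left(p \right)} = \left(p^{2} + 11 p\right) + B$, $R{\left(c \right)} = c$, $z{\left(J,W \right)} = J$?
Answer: $3$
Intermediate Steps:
$V{\left(g \right)} = \left(-4 + g\right) \left(6 + g\right)$ ($V{\left(g \right)} = \left(6 + g\right) \left(-4 + g\right) = \left(-4 + g\right) \left(6 + g\right)$)
$Q{\left(p \right)} = -6 + p^{2} + 11 p$ ($Q{\left(p \right)} = \left(p^{2} + 11 p\right) - 6 = -6 + p^{2} + 11 p$)
$z{\left(-21,6 \right)} - Q{\left(R{\left(V{\left(G \right)} \right)} \right)} = -21 - \left(-6 + \left(-24 + \left(-5\right)^{2} + 2 \left(-5\right)\right)^{2} + 11 \left(-24 + \left(-5\right)^{2} + 2 \left(-5\right)\right)\right) = -21 - \left(-6 + \left(-24 + 25 - 10\right)^{2} + 11 \left(-24 + 25 - 10\right)\right) = -21 - \left(-6 + \left(-9\right)^{2} + 11 \left(-9\right)\right) = -21 - \left(-6 + 81 - 99\right) = -21 - -24 = -21 + 24 = 3$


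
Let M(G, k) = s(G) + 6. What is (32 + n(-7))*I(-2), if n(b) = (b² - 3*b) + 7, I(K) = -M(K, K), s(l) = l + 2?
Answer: -654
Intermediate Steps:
s(l) = 2 + l
M(G, k) = 8 + G (M(G, k) = (2 + G) + 6 = 8 + G)
I(K) = -8 - K (I(K) = -(8 + K) = -8 - K)
n(b) = 7 + b² - 3*b
(32 + n(-7))*I(-2) = (32 + (7 + (-7)² - 3*(-7)))*(-8 - 1*(-2)) = (32 + (7 + 49 + 21))*(-8 + 2) = (32 + 77)*(-6) = 109*(-6) = -654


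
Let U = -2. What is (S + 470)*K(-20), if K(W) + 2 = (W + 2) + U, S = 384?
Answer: -18788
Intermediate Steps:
K(W) = -2 + W (K(W) = -2 + ((W + 2) - 2) = -2 + ((2 + W) - 2) = -2 + W)
(S + 470)*K(-20) = (384 + 470)*(-2 - 20) = 854*(-22) = -18788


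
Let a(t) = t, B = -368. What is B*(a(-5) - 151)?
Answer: 57408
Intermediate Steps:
B*(a(-5) - 151) = -368*(-5 - 151) = -368*(-156) = 57408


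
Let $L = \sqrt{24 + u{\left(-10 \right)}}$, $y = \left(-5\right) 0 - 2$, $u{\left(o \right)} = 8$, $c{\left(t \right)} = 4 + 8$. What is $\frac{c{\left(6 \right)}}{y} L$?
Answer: $- 24 \sqrt{2} \approx -33.941$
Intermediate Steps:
$c{\left(t \right)} = 12$
$y = -2$ ($y = 0 - 2 = -2$)
$L = 4 \sqrt{2}$ ($L = \sqrt{24 + 8} = \sqrt{32} = 4 \sqrt{2} \approx 5.6569$)
$\frac{c{\left(6 \right)}}{y} L = \frac{1}{-2} \cdot 12 \cdot 4 \sqrt{2} = \left(- \frac{1}{2}\right) 12 \cdot 4 \sqrt{2} = - 6 \cdot 4 \sqrt{2} = - 24 \sqrt{2}$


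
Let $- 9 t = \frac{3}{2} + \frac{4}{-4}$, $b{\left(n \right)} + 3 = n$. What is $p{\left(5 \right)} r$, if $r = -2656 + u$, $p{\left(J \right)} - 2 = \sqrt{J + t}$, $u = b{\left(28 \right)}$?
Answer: $-5262 - \frac{877 \sqrt{178}}{2} \approx -11112.0$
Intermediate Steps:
$b{\left(n \right)} = -3 + n$
$u = 25$ ($u = -3 + 28 = 25$)
$t = - \frac{1}{18}$ ($t = - \frac{\frac{3}{2} + \frac{4}{-4}}{9} = - \frac{3 \cdot \frac{1}{2} + 4 \left(- \frac{1}{4}\right)}{9} = - \frac{\frac{3}{2} - 1}{9} = \left(- \frac{1}{9}\right) \frac{1}{2} = - \frac{1}{18} \approx -0.055556$)
$p{\left(J \right)} = 2 + \sqrt{- \frac{1}{18} + J}$ ($p{\left(J \right)} = 2 + \sqrt{J - \frac{1}{18}} = 2 + \sqrt{- \frac{1}{18} + J}$)
$r = -2631$ ($r = -2656 + 25 = -2631$)
$p{\left(5 \right)} r = \left(2 + \frac{\sqrt{-2 + 36 \cdot 5}}{6}\right) \left(-2631\right) = \left(2 + \frac{\sqrt{-2 + 180}}{6}\right) \left(-2631\right) = \left(2 + \frac{\sqrt{178}}{6}\right) \left(-2631\right) = -5262 - \frac{877 \sqrt{178}}{2}$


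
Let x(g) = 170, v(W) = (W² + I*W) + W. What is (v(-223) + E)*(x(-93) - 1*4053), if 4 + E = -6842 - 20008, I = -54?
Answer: -134716802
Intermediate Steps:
v(W) = W² - 53*W (v(W) = (W² - 54*W) + W = W² - 53*W)
E = -26854 (E = -4 + (-6842 - 20008) = -4 - 26850 = -26854)
(v(-223) + E)*(x(-93) - 1*4053) = (-223*(-53 - 223) - 26854)*(170 - 1*4053) = (-223*(-276) - 26854)*(170 - 4053) = (61548 - 26854)*(-3883) = 34694*(-3883) = -134716802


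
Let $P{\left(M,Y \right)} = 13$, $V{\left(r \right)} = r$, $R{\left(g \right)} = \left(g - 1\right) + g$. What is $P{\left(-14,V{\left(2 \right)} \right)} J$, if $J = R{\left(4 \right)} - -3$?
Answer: $130$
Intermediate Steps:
$R{\left(g \right)} = -1 + 2 g$ ($R{\left(g \right)} = \left(-1 + g\right) + g = -1 + 2 g$)
$J = 10$ ($J = \left(-1 + 2 \cdot 4\right) - -3 = \left(-1 + 8\right) + 3 = 7 + 3 = 10$)
$P{\left(-14,V{\left(2 \right)} \right)} J = 13 \cdot 10 = 130$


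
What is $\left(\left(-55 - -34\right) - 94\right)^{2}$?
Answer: $13225$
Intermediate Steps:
$\left(\left(-55 - -34\right) - 94\right)^{2} = \left(\left(-55 + 34\right) - 94\right)^{2} = \left(-21 - 94\right)^{2} = \left(-115\right)^{2} = 13225$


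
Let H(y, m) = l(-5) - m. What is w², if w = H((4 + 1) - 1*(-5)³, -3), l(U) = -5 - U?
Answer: 9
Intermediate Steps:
H(y, m) = -m (H(y, m) = (-5 - 1*(-5)) - m = (-5 + 5) - m = 0 - m = -m)
w = 3 (w = -1*(-3) = 3)
w² = 3² = 9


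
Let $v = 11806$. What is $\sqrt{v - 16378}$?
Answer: $6 i \sqrt{127} \approx 67.617 i$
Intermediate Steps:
$\sqrt{v - 16378} = \sqrt{11806 - 16378} = \sqrt{-4572} = 6 i \sqrt{127}$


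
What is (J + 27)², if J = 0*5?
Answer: 729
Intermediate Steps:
J = 0
(J + 27)² = (0 + 27)² = 27² = 729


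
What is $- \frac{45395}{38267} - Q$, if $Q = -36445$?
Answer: $\frac{1394595420}{38267} \approx 36444.0$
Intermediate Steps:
$- \frac{45395}{38267} - Q = - \frac{45395}{38267} - -36445 = \left(-45395\right) \frac{1}{38267} + 36445 = - \frac{45395}{38267} + 36445 = \frac{1394595420}{38267}$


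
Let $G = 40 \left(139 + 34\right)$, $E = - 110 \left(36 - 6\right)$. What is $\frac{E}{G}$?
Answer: $- \frac{165}{346} \approx -0.47688$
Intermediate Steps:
$E = -3300$ ($E = \left(-110\right) 30 = -3300$)
$G = 6920$ ($G = 40 \cdot 173 = 6920$)
$\frac{E}{G} = - \frac{3300}{6920} = \left(-3300\right) \frac{1}{6920} = - \frac{165}{346}$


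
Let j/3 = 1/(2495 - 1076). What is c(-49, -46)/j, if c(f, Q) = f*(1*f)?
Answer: 1135673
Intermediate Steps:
j = 1/473 (j = 3/(2495 - 1076) = 3/1419 = 3*(1/1419) = 1/473 ≈ 0.0021142)
c(f, Q) = f² (c(f, Q) = f*f = f²)
c(-49, -46)/j = (-49)²/(1/473) = 2401*473 = 1135673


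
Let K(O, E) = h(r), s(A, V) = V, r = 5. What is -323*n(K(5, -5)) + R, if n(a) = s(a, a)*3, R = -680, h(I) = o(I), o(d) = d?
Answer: -5525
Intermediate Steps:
h(I) = I
K(O, E) = 5
n(a) = 3*a (n(a) = a*3 = 3*a)
-323*n(K(5, -5)) + R = -969*5 - 680 = -323*15 - 680 = -4845 - 680 = -5525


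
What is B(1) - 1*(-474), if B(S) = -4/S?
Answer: 470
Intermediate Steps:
B(1) - 1*(-474) = -4/1 - 1*(-474) = -4*1 + 474 = -4 + 474 = 470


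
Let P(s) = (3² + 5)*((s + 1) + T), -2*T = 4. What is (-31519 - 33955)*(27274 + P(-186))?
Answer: -1614326944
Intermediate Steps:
T = -2 (T = -½*4 = -2)
P(s) = -14 + 14*s (P(s) = (3² + 5)*((s + 1) - 2) = (9 + 5)*((1 + s) - 2) = 14*(-1 + s) = -14 + 14*s)
(-31519 - 33955)*(27274 + P(-186)) = (-31519 - 33955)*(27274 + (-14 + 14*(-186))) = -65474*(27274 + (-14 - 2604)) = -65474*(27274 - 2618) = -65474*24656 = -1614326944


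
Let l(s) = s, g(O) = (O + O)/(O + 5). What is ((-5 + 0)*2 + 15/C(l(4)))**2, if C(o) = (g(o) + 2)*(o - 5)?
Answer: 156025/676 ≈ 230.81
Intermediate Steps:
g(O) = 2*O/(5 + O) (g(O) = (2*O)/(5 + O) = 2*O/(5 + O))
C(o) = (-5 + o)*(2 + 2*o/(5 + o)) (C(o) = (2*o/(5 + o) + 2)*(o - 5) = (2 + 2*o/(5 + o))*(-5 + o) = (-5 + o)*(2 + 2*o/(5 + o)))
((-5 + 0)*2 + 15/C(l(4)))**2 = ((-5 + 0)*2 + 15/((2*(-25 - 5*4 + 2*4**2)/(5 + 4))))**2 = (-5*2 + 15/((2*(-25 - 20 + 2*16)/9)))**2 = (-10 + 15/((2*(1/9)*(-25 - 20 + 32))))**2 = (-10 + 15/((2*(1/9)*(-13))))**2 = (-10 + 15/(-26/9))**2 = (-10 + 15*(-9/26))**2 = (-10 - 135/26)**2 = (-395/26)**2 = 156025/676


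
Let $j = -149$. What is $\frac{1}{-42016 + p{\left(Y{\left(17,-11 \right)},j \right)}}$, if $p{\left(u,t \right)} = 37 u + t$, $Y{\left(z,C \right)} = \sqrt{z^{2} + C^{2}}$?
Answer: $- \frac{8433}{355465187} - \frac{37 \sqrt{410}}{1777325935} \approx -2.4145 \cdot 10^{-5}$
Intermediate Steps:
$Y{\left(z,C \right)} = \sqrt{C^{2} + z^{2}}$
$p{\left(u,t \right)} = t + 37 u$
$\frac{1}{-42016 + p{\left(Y{\left(17,-11 \right)},j \right)}} = \frac{1}{-42016 - \left(149 - 37 \sqrt{\left(-11\right)^{2} + 17^{2}}\right)} = \frac{1}{-42016 - \left(149 - 37 \sqrt{121 + 289}\right)} = \frac{1}{-42016 - \left(149 - 37 \sqrt{410}\right)} = \frac{1}{-42165 + 37 \sqrt{410}}$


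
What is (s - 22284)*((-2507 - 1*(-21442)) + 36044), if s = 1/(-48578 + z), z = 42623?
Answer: -7295780429359/5955 ≈ -1.2252e+9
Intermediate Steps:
s = -1/5955 (s = 1/(-48578 + 42623) = 1/(-5955) = -1/5955 ≈ -0.00016793)
(s - 22284)*((-2507 - 1*(-21442)) + 36044) = (-1/5955 - 22284)*((-2507 - 1*(-21442)) + 36044) = -132701221*((-2507 + 21442) + 36044)/5955 = -132701221*(18935 + 36044)/5955 = -132701221/5955*54979 = -7295780429359/5955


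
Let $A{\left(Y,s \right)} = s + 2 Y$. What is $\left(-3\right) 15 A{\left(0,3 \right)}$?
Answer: $-135$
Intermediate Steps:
$\left(-3\right) 15 A{\left(0,3 \right)} = \left(-3\right) 15 \left(3 + 2 \cdot 0\right) = - 45 \left(3 + 0\right) = \left(-45\right) 3 = -135$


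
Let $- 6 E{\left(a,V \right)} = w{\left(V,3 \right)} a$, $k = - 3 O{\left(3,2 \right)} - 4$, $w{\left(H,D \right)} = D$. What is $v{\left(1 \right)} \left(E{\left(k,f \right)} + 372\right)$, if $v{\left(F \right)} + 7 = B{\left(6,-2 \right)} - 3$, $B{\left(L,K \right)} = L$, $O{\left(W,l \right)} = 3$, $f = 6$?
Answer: $-1514$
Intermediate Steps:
$v{\left(F \right)} = -4$ ($v{\left(F \right)} = -7 + \left(6 - 3\right) = -7 + 3 = -4$)
$k = -13$ ($k = \left(-3\right) 3 - 4 = -9 - 4 = -13$)
$E{\left(a,V \right)} = - \frac{a}{2}$ ($E{\left(a,V \right)} = - \frac{3 a}{6} = - \frac{a}{2}$)
$v{\left(1 \right)} \left(E{\left(k,f \right)} + 372\right) = - 4 \left(\left(- \frac{1}{2}\right) \left(-13\right) + 372\right) = - 4 \left(\frac{13}{2} + 372\right) = \left(-4\right) \frac{757}{2} = -1514$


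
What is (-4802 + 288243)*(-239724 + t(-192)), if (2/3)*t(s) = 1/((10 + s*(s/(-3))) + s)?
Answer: -1694613401333283/24940 ≈ -6.7948e+10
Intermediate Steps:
t(s) = 3/(2*(10 + s - s²/3)) (t(s) = 3/(2*((10 + s*(s/(-3))) + s)) = 3/(2*((10 + s*(s*(-⅓))) + s)) = 3/(2*((10 + s*(-s/3)) + s)) = 3/(2*((10 - s²/3) + s)) = 3/(2*(10 + s - s²/3)))
(-4802 + 288243)*(-239724 + t(-192)) = (-4802 + 288243)*(-239724 + 9/(2*(30 - 1*(-192)² + 3*(-192)))) = 283441*(-239724 + 9/(2*(30 - 1*36864 - 576))) = 283441*(-239724 + 9/(2*(30 - 36864 - 576))) = 283441*(-239724 + (9/2)/(-37410)) = 283441*(-239724 + (9/2)*(-1/37410)) = 283441*(-239724 - 3/24940) = 283441*(-5978716563/24940) = -1694613401333283/24940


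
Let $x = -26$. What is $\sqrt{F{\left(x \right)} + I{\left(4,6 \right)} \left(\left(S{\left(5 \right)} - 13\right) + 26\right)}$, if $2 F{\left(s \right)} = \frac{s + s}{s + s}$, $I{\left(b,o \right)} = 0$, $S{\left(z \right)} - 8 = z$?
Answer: $\frac{\sqrt{2}}{2} \approx 0.70711$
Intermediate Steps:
$S{\left(z \right)} = 8 + z$
$F{\left(s \right)} = \frac{1}{2}$ ($F{\left(s \right)} = \frac{\left(s + s\right) \frac{1}{s + s}}{2} = \frac{2 s \frac{1}{2 s}}{2} = \frac{1}{2} \cdot 1 = \frac{1}{2}$)
$\sqrt{F{\left(x \right)} + I{\left(4,6 \right)} \left(\left(S{\left(5 \right)} - 13\right) + 26\right)} = \sqrt{\frac{1}{2} + 0 \left(\left(\left(8 + 5\right) - 13\right) + 26\right)} = \sqrt{\frac{1}{2} + 0 \left(\left(13 - 13\right) + 26\right)} = \sqrt{\frac{1}{2} + 0 \left(0 + 26\right)} = \sqrt{\frac{1}{2} + 0 \cdot 26} = \sqrt{\frac{1}{2} + 0} = \sqrt{\frac{1}{2}} = \frac{\sqrt{2}}{2}$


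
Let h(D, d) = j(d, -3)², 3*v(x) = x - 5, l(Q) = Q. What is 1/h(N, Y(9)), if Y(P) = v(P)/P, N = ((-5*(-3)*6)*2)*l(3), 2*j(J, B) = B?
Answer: 4/9 ≈ 0.44444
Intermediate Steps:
j(J, B) = B/2
v(x) = -5/3 + x/3 (v(x) = (x - 5)/3 = (-5 + x)/3 = -5/3 + x/3)
N = 540 (N = ((-5*(-3)*6)*2)*3 = ((15*6)*2)*3 = (90*2)*3 = 180*3 = 540)
Y(P) = (-5/3 + P/3)/P
h(D, d) = 9/4 (h(D, d) = ((½)*(-3))² = (-3/2)² = 9/4)
1/h(N, Y(9)) = 1/(9/4) = 4/9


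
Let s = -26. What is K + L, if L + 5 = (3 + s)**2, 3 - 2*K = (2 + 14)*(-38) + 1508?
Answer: 151/2 ≈ 75.500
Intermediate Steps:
K = -897/2 (K = 3/2 - ((2 + 14)*(-38) + 1508)/2 = 3/2 - (16*(-38) + 1508)/2 = 3/2 - (-608 + 1508)/2 = 3/2 - 1/2*900 = 3/2 - 450 = -897/2 ≈ -448.50)
L = 524 (L = -5 + (3 - 26)**2 = -5 + (-23)**2 = -5 + 529 = 524)
K + L = -897/2 + 524 = 151/2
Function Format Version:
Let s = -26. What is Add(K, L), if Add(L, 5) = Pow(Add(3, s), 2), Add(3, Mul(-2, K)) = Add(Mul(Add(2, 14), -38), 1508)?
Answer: Rational(151, 2) ≈ 75.500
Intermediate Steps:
K = Rational(-897, 2) (K = Add(Rational(3, 2), Mul(Rational(-1, 2), Add(Mul(Add(2, 14), -38), 1508))) = Add(Rational(3, 2), Mul(Rational(-1, 2), Add(Mul(16, -38), 1508))) = Add(Rational(3, 2), Mul(Rational(-1, 2), Add(-608, 1508))) = Add(Rational(3, 2), Mul(Rational(-1, 2), 900)) = Add(Rational(3, 2), -450) = Rational(-897, 2) ≈ -448.50)
L = 524 (L = Add(-5, Pow(Add(3, -26), 2)) = Add(-5, Pow(-23, 2)) = Add(-5, 529) = 524)
Add(K, L) = Add(Rational(-897, 2), 524) = Rational(151, 2)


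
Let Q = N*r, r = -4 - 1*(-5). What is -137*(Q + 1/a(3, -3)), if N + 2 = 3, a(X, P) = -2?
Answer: -137/2 ≈ -68.500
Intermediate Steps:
N = 1 (N = -2 + 3 = 1)
r = 1 (r = -4 + 5 = 1)
Q = 1 (Q = 1*1 = 1)
-137*(Q + 1/a(3, -3)) = -137*(1 + 1/(-2)) = -137*(1 - 1/2) = -137*1/2 = -137/2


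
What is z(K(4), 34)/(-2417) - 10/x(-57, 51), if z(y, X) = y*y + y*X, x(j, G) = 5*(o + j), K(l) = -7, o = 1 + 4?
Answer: 7331/62842 ≈ 0.11666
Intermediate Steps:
o = 5
x(j, G) = 25 + 5*j (x(j, G) = 5*(5 + j) = 25 + 5*j)
z(y, X) = y² + X*y
z(K(4), 34)/(-2417) - 10/x(-57, 51) = -7*(34 - 7)/(-2417) - 10/(25 + 5*(-57)) = -7*27*(-1/2417) - 10/(25 - 285) = -189*(-1/2417) - 10/(-260) = 189/2417 - 10*(-1/260) = 189/2417 + 1/26 = 7331/62842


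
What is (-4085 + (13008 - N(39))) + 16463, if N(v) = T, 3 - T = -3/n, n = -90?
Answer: 761491/30 ≈ 25383.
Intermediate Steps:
T = 89/30 (T = 3 - (-3)/(-90) = 3 - (-3)*(-1)/90 = 3 - 1*1/30 = 3 - 1/30 = 89/30 ≈ 2.9667)
N(v) = 89/30
(-4085 + (13008 - N(39))) + 16463 = (-4085 + (13008 - 1*89/30)) + 16463 = (-4085 + (13008 - 89/30)) + 16463 = (-4085 + 390151/30) + 16463 = 267601/30 + 16463 = 761491/30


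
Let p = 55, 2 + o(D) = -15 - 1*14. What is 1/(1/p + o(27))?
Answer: -55/1704 ≈ -0.032277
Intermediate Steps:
o(D) = -31 (o(D) = -2 + (-15 - 1*14) = -2 + (-15 - 14) = -2 - 29 = -31)
1/(1/p + o(27)) = 1/(1/55 - 31) = 1/(-1704/55) = -55/1704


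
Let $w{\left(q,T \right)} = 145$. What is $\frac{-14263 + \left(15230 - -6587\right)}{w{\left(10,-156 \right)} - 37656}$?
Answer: $- \frac{7554}{37511} \approx -0.20138$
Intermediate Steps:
$\frac{-14263 + \left(15230 - -6587\right)}{w{\left(10,-156 \right)} - 37656} = \frac{-14263 + \left(15230 - -6587\right)}{145 - 37656} = \frac{-14263 + \left(15230 + 6587\right)}{-37511} = \left(-14263 + 21817\right) \left(- \frac{1}{37511}\right) = 7554 \left(- \frac{1}{37511}\right) = - \frac{7554}{37511}$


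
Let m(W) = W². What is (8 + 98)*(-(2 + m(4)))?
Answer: -1908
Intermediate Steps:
(8 + 98)*(-(2 + m(4))) = (8 + 98)*(-(2 + 4²)) = 106*(-(2 + 16)) = 106*(-1*18) = 106*(-18) = -1908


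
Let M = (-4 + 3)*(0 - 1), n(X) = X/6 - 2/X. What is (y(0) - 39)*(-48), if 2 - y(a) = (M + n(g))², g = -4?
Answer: 5428/3 ≈ 1809.3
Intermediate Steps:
n(X) = -2/X + X/6 (n(X) = X*(⅙) - 2/X = X/6 - 2/X = -2/X + X/6)
M = 1 (M = -1*(-1) = 1)
y(a) = 47/36 (y(a) = 2 - (1 + (-2/(-4) + (⅙)*(-4)))² = 2 - (1 + (-2*(-¼) - ⅔))² = 2 - (1 + (½ - ⅔))² = 2 - (1 - ⅙)² = 2 - (⅚)² = 2 - 1*25/36 = 2 - 25/36 = 47/36)
(y(0) - 39)*(-48) = (47/36 - 39)*(-48) = -1357/36*(-48) = 5428/3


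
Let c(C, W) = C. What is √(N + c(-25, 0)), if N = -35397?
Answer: I*√35422 ≈ 188.21*I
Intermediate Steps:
√(N + c(-25, 0)) = √(-35397 - 25) = √(-35422) = I*√35422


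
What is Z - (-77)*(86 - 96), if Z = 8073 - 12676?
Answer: -5373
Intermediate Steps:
Z = -4603
Z - (-77)*(86 - 96) = -4603 - (-77)*(86 - 96) = -4603 - (-77)*(-10) = -4603 - 1*770 = -4603 - 770 = -5373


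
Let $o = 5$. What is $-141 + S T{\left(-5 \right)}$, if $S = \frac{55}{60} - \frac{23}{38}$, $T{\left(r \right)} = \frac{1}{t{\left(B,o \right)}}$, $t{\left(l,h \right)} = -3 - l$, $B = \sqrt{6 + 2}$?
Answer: $- \frac{10787}{76} + \frac{71 \sqrt{2}}{114} \approx -141.05$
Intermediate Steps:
$B = 2 \sqrt{2}$ ($B = \sqrt{8} = 2 \sqrt{2} \approx 2.8284$)
$T{\left(r \right)} = \frac{1}{-3 - 2 \sqrt{2}}$
$S = \frac{71}{228}$ ($S = 55 \cdot \frac{1}{60} - \frac{23}{38} = \frac{11}{12} - \frac{23}{38} = \frac{71}{228} \approx 0.3114$)
$-141 + S T{\left(-5 \right)} = -141 + \frac{71 \left(-3 + 2 \sqrt{2}\right)}{228} = -141 - \left(\frac{71}{76} - \frac{71 \sqrt{2}}{114}\right) = - \frac{10787}{76} + \frac{71 \sqrt{2}}{114}$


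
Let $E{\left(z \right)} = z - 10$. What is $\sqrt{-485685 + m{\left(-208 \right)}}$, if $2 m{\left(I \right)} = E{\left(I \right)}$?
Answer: $i \sqrt{485794} \approx 696.99 i$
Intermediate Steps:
$E{\left(z \right)} = -10 + z$ ($E{\left(z \right)} = z - 10 = -10 + z$)
$m{\left(I \right)} = -5 + \frac{I}{2}$ ($m{\left(I \right)} = \frac{-10 + I}{2} = -5 + \frac{I}{2}$)
$\sqrt{-485685 + m{\left(-208 \right)}} = \sqrt{-485685 + \left(-5 + \frac{1}{2} \left(-208\right)\right)} = \sqrt{-485685 - 109} = \sqrt{-485794} = i \sqrt{485794}$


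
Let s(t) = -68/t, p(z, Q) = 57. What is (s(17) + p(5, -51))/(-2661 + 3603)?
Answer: 53/942 ≈ 0.056263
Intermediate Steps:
(s(17) + p(5, -51))/(-2661 + 3603) = (-68/17 + 57)/(-2661 + 3603) = (-68*1/17 + 57)/942 = (-4 + 57)*(1/942) = 53*(1/942) = 53/942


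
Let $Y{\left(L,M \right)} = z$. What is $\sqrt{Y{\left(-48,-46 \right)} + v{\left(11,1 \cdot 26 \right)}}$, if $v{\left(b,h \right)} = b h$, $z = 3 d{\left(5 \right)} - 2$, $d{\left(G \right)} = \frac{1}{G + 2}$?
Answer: $\frac{\sqrt{13937}}{7} \approx 16.865$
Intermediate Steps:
$d{\left(G \right)} = \frac{1}{2 + G}$
$z = - \frac{11}{7}$ ($z = \frac{3}{2 + 5} - 2 = \frac{3}{7} - 2 = - \frac{11}{7} \approx -1.5714$)
$Y{\left(L,M \right)} = - \frac{11}{7}$
$\sqrt{Y{\left(-48,-46 \right)} + v{\left(11,1 \cdot 26 \right)}} = \sqrt{- \frac{11}{7} + 11 \cdot 1 \cdot 26} = \sqrt{- \frac{11}{7} + 11 \cdot 26} = \sqrt{- \frac{11}{7} + 286} = \sqrt{\frac{1991}{7}} = \frac{\sqrt{13937}}{7}$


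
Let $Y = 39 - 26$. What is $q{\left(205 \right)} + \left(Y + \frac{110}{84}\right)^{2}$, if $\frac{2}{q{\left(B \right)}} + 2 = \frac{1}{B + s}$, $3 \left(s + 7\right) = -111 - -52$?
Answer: $\frac{383513987}{1882188} \approx 203.76$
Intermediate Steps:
$s = - \frac{80}{3}$ ($s = -7 + \frac{-111 - -52}{3} = -7 + \frac{-111 + 52}{3} = -7 + \frac{1}{3} \left(-59\right) = -7 - \frac{59}{3} = - \frac{80}{3} \approx -26.667$)
$Y = 13$ ($Y = 39 - 26 = 13$)
$q{\left(B \right)} = \frac{2}{-2 + \frac{1}{- \frac{80}{3} + B}}$ ($q{\left(B \right)} = \frac{2}{-2 + \frac{1}{B - \frac{80}{3}}} = \frac{2}{-2 + \frac{1}{- \frac{80}{3} + B}}$)
$q{\left(205 \right)} + \left(Y + \frac{110}{84}\right)^{2} = \frac{2 \left(80 - 615\right)}{-163 + 6 \cdot 205} + \left(13 + \frac{110}{84}\right)^{2} = \frac{2 \left(80 - 615\right)}{-163 + 1230} + \left(13 + 110 \cdot \frac{1}{84}\right)^{2} = 2 \cdot \frac{1}{1067} \left(-535\right) + \left(13 + \frac{55}{42}\right)^{2} = 2 \cdot \frac{1}{1067} \left(-535\right) + \left(\frac{601}{42}\right)^{2} = - \frac{1070}{1067} + \frac{361201}{1764} = \frac{383513987}{1882188}$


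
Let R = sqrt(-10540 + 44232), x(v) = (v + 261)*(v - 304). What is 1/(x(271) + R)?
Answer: -4389/77044861 - sqrt(8423)/154089722 ≈ -5.7562e-5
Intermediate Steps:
x(v) = (-304 + v)*(261 + v) (x(v) = (261 + v)*(-304 + v) = (-304 + v)*(261 + v))
R = 2*sqrt(8423) (R = sqrt(33692) = 2*sqrt(8423) ≈ 183.55)
1/(x(271) + R) = 1/((-79344 + 271**2 - 43*271) + 2*sqrt(8423)) = 1/((-79344 + 73441 - 11653) + 2*sqrt(8423)) = 1/(-17556 + 2*sqrt(8423))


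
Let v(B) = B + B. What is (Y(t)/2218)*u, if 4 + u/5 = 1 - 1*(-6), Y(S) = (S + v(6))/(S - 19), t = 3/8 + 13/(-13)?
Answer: -1365/348226 ≈ -0.0039199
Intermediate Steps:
v(B) = 2*B
t = -5/8 (t = 3*(1/8) + 13*(-1/13) = 3/8 - 1 = -5/8 ≈ -0.62500)
Y(S) = (12 + S)/(-19 + S) (Y(S) = (S + 2*6)/(S - 19) = (S + 12)/(-19 + S) = (12 + S)/(-19 + S))
u = 15 (u = -20 + 5*(1 - 1*(-6)) = -20 + 5*(1 + 6) = -20 + 5*7 = -20 + 35 = 15)
(Y(t)/2218)*u = (((12 - 5/8)/(-19 - 5/8))/2218)*15 = (((91/8)/(-157/8))*(1/2218))*15 = (-8/157*91/8*(1/2218))*15 = -91/157*1/2218*15 = -91/348226*15 = -1365/348226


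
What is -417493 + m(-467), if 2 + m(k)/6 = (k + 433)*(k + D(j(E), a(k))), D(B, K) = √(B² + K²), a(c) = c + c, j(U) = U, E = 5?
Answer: -322237 - 204*√872381 ≈ -5.1278e+5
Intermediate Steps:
a(c) = 2*c
m(k) = -12 + 6*(433 + k)*(k + √(25 + 4*k²)) (m(k) = -12 + 6*((k + 433)*(k + √(5² + (2*k)²))) = -12 + 6*((433 + k)*(k + √(25 + 4*k²))) = -12 + 6*(433 + k)*(k + √(25 + 4*k²)))
-417493 + m(-467) = -417493 + (-12 + 6*(-467)² + 2598*(-467) + 2598*√(25 + 4*(-467)²) + 6*(-467)*√(25 + 4*(-467)²)) = -417493 + (-12 + 6*218089 - 1213266 + 2598*√(25 + 4*218089) + 6*(-467)*√(25 + 4*218089)) = -417493 + (-12 + 1308534 - 1213266 + 2598*√(25 + 872356) + 6*(-467)*√(25 + 872356)) = -417493 + (-12 + 1308534 - 1213266 + 2598*√872381 + 6*(-467)*√872381) = -417493 + (-12 + 1308534 - 1213266 + 2598*√872381 - 2802*√872381) = -417493 + (95256 - 204*√872381) = -322237 - 204*√872381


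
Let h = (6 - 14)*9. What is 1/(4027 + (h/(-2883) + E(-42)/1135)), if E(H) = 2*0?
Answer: 961/3869971 ≈ 0.00024832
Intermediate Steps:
E(H) = 0
h = -72 (h = -8*9 = -72)
1/(4027 + (h/(-2883) + E(-42)/1135)) = 1/(4027 + (-72/(-2883) + 0/1135)) = 1/(4027 + (-72*(-1/2883) + 0*(1/1135))) = 1/(4027 + (24/961 + 0)) = 1/(4027 + 24/961) = 1/(3869971/961) = 961/3869971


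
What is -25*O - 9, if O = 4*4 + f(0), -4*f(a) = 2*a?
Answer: -409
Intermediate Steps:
f(a) = -a/2
O = 16 (O = 4*4 - ½*0 = 16 + 0 = 16)
-25*O - 9 = -25*16 - 9 = -400 - 9 = -409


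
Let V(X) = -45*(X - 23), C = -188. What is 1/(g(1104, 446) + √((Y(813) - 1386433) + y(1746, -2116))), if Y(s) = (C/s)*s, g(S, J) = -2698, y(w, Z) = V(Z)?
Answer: -71/225515 - 21*I*√2926/8569570 ≈ -0.00031483 - 0.00013256*I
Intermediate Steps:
V(X) = 1035 - 45*X (V(X) = -45*(-23 + X) = 1035 - 45*X)
y(w, Z) = 1035 - 45*Z
Y(s) = -188 (Y(s) = (-188/s)*s = -188)
1/(g(1104, 446) + √((Y(813) - 1386433) + y(1746, -2116))) = 1/(-2698 + √((-188 - 1386433) + (1035 - 45*(-2116)))) = 1/(-2698 + √(-1386621 + (1035 + 95220))) = 1/(-2698 + √(-1386621 + 96255)) = 1/(-2698 + √(-1290366)) = 1/(-2698 + 21*I*√2926)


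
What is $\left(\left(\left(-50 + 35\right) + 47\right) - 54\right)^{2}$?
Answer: $484$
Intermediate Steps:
$\left(\left(\left(-50 + 35\right) + 47\right) - 54\right)^{2} = \left(\left(-15 + 47\right) - 54\right)^{2} = \left(32 - 54\right)^{2} = \left(-22\right)^{2} = 484$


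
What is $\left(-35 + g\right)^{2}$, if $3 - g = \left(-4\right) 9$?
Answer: $16$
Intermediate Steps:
$g = 39$ ($g = 3 - \left(-4\right) 9 = 3 - -36 = 3 + 36 = 39$)
$\left(-35 + g\right)^{2} = \left(-35 + 39\right)^{2} = 4^{2} = 16$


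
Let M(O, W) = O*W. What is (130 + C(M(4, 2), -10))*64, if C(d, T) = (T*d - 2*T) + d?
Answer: 4992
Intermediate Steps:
C(d, T) = d - 2*T + T*d (C(d, T) = (-2*T + T*d) + d = d - 2*T + T*d)
(130 + C(M(4, 2), -10))*64 = (130 + (4*2 - 2*(-10) - 40*2))*64 = (130 + (8 + 20 - 10*8))*64 = (130 + (8 + 20 - 80))*64 = (130 - 52)*64 = 78*64 = 4992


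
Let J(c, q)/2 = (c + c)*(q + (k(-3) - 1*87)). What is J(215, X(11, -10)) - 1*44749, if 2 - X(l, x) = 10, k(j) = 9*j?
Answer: -149669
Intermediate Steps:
X(l, x) = -8 (X(l, x) = 2 - 1*10 = 2 - 10 = -8)
J(c, q) = 4*c*(-114 + q) (J(c, q) = 2*((c + c)*(q + (9*(-3) - 1*87))) = 2*((2*c)*(q + (-27 - 87))) = 2*((2*c)*(q - 114)) = 2*((2*c)*(-114 + q)) = 2*(2*c*(-114 + q)) = 4*c*(-114 + q))
J(215, X(11, -10)) - 1*44749 = 4*215*(-114 - 8) - 1*44749 = 4*215*(-122) - 44749 = -104920 - 44749 = -149669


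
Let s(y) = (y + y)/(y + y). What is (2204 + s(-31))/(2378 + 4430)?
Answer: 2205/6808 ≈ 0.32388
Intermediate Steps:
s(y) = 1 (s(y) = (2*y)/((2*y)) = (2*y)*(1/(2*y)) = 1)
(2204 + s(-31))/(2378 + 4430) = (2204 + 1)/(2378 + 4430) = 2205/6808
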